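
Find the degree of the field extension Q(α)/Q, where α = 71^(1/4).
[Q(α):Q] = 4

α is a root of x^4 - 71. By Eisenstein's criterion at the prime p = 71 (which divides the constant term 71 but p^2 = 5041 does not, since 71 is squarefree), x^4 - 71 is irreducible over Q. Hence [Q(α):Q] = 4.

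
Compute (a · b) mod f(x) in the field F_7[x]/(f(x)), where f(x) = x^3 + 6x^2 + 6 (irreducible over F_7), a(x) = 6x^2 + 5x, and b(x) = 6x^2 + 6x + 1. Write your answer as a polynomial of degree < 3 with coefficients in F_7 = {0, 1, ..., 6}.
a · b ≡ 5x^2 + 6x + 4 (mod f(x))

Multiply in F_7[x]: a(x)·b(x) = (6x^2 + 5x)·(6x^2 + 6x + 1) = x^4 + 3x^3 + x^2 + 5x. This has degree ≥ 3, so divide by f(x) over F_7: x^4 + 3x^3 + x^2 + 5x = (x + 4)·(x^3 + 6x^2 + 6) + (5x^2 + 6x + 4). Hence a·b ≡ 5x^2 + 6x + 4 (mod f). (F_7[x]/(f) is a field with 7^3 = 343 elements since f is irreducible of degree 3.)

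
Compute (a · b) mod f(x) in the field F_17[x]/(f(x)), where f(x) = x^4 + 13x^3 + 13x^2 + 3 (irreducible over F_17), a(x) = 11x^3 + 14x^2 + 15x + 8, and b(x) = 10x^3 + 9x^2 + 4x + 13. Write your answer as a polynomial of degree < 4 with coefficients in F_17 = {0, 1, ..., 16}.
a · b ≡ 16x^2 + 9x + 12 (mod f(x))

Multiply in F_17[x]: a(x)·b(x) = (11x^3 + 14x^2 + 15x + 8)·(10x^3 + 9x^2 + 4x + 13) = 8x^6 + x^5 + 14x^4 + 6x^3 + 8x^2 + 6x + 2. This has degree ≥ 4, so divide by f(x) over F_17: 8x^6 + x^5 + 14x^4 + 6x^3 + 8x^2 + 6x + 2 = (8x^2 + 16x + 8)·(x^4 + 13x^3 + 13x^2 + 3) + (16x^2 + 9x + 12). Hence a·b ≡ 16x^2 + 9x + 12 (mod f). (F_17[x]/(f) is a field with 17^4 = 83521 elements since f is irreducible of degree 4.)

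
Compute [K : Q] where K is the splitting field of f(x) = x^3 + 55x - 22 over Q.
[K : Q] = 6

By the rational root test, any rational root of the monic integer polynomial f(x) = x^3 + 55x - 22 must be an integer dividing the constant term -22, i.e. one of ±{1, 2, 11, 22}. Evaluating: f(1) = 34, f(-1) = -78, f(2) = 96, f(-2) = -140, f(11) = 1914, f(-11) = -1958, f(22) = 11836, f(-22) = -11880; none is 0, so f has no rational root and is therefore irreducible over Q (a cubic with no linear factor over a field is irreducible). For an irreducible cubic, the Galois group is A_3 or S_3 according as the discriminant disc(f) = -4a^3 - 27b^2 = -4·(55)^3 - 27·(-22)^2 = -678568 is or is not a square in Q. Here disc(f) = -678568 is not a perfect square in Q, so the Galois group of f over Q is not contained in A_3 and must be all of S_3. The splitting field has degree |S_3| = 6 over Q, so [K : Q] = 6.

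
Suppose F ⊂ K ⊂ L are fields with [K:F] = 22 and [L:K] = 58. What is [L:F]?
[L:F] = 1276

The tower law says that for any tower of field extensions F ⊂ K ⊂ L with finite degrees, [L:F] = [L:K] · [K:F]. Here this gives [L:F] = 58 · 22 = 1276.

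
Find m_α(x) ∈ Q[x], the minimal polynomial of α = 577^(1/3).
m_α(x) = x^3 - 577

α satisfies α^3 = 577, so x^3 - 577 annihilates α. By the rational root test, a rational root p/q (in lowest terms) of x^3 - 577 would satisfy p^3 = 577 q^3, forcing q = 1 and p^3 = 577; but 577 is not a perfect cube, contradiction. A monic cubic over Q with no rational root is irreducible (any nontrivial factorization would include a linear factor). Hence x^3 - 577 is the minimal polynomial of α, and in particular [Q(α):Q] = 3.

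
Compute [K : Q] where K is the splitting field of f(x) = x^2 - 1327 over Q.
[K : Q] = 2

f(x) = x^2 - 1327 factors as (x - √1327)(x + √1327). The splitting field is K = Q(√1327). Since 1327 is squarefree and > 1, it is not a perfect square, so x^2 - 1327 is irreducible over Q and [Q(√1327) : Q] = 2. Hence [K : Q] = 2.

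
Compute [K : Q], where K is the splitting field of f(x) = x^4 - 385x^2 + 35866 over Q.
[K : Q] = 4

Solving the quadratic in x^2: x^2 = (385 ± √(385^2 - 4·35866))/2 = (385 ± √4761)/2 = (385 ± 69)/2, giving x^2 = 227 or x^2 = 158. So f(x) = (x^2 - 227)(x^2 - 158) and the roots of f are ±√227, ±√158. Hence the splitting field is K = Q(√227, √158). Since 227 and 158 are distinct squarefree integers > 1, their product 35866 is not a perfect square, so √158 ∉ Q(√227). By the tower law [K:Q] = [Q(√227,√158):Q(√227)] · [Q(√227):Q] = 2 · 2 = 4.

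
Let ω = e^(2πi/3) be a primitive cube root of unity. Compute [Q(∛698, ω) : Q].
[Q(∛698, ω) : Q] = 6

[Q(∛698):Q] = 3 (min poly x^3 - 698, irreducible since 698 is not a perfect cube). [Q(ω):Q] = 2 (min poly x^2 + x + 1). Since Q(∛698) ⊂ R and ω ∉ R, we have ω ∉ Q(∛698), so x^2 + x + 1 remains irreducible over Q(∛698) and [Q(∛698, ω) : Q(∛698)] = 2. By the tower law, [Q(∛698, ω) : Q] = 3 · 2 = 6. (In fact Q(∛698, ω) is the splitting field of x^3 - 698 over Q.)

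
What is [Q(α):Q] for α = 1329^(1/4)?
[Q(α):Q] = 4

α is a root of x^4 - 1329. By Eisenstein's criterion at the prime p = 3 (which divides the constant term 1329 but p^2 = 9 does not, since 1329 is squarefree), x^4 - 1329 is irreducible over Q. Hence [Q(α):Q] = 4.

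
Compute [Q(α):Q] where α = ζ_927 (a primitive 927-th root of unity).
[Q(α):Q] = 612

The minimal polynomial of ζ_927 over Q is the 927-th cyclotomic polynomial Φ_927(x), which is irreducible over Q and has degree φ(927) = 612. Hence [Q(α):Q] = φ(927) = 612.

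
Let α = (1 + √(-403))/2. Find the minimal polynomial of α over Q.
m_α(x) = x^2 - x + 101

From 2α - 1 = √(-403), squaring gives (2α - 1)^2 = -403, i.e. 4α^2 - 4α + 1 = -403, so α^2 - α + (1 + 403)/4 = 0. Since -403 ≡ 1 (mod 4), (1 + 403)/4 = 101 ∈ Z. The polynomial x^2 - x + 101 has discriminant 1 - 4·(101) = -403, which is not a perfect square in Q (d = -403 is squarefree and ≠ 1), so x^2 - x + 101 is irreducible over Q. It is the minimal polynomial of α.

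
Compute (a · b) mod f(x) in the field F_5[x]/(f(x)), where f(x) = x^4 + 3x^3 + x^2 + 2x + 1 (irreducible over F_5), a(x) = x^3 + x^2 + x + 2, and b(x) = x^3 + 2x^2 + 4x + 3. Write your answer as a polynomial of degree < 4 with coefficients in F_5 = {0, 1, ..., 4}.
a · b ≡ x^3 + 4x^2 + 4x (mod f(x))

Multiply in F_5[x]: a(x)·b(x) = (x^3 + x^2 + x + 2)·(x^3 + 2x^2 + 4x + 3) = x^6 + 3x^5 + 2x^4 + x^3 + x^2 + x + 1. This has degree ≥ 4, so divide by f(x) over F_5: x^6 + 3x^5 + 2x^4 + x^3 + x^2 + x + 1 = (x^2 + 1)·(x^4 + 3x^3 + x^2 + 2x + 1) + (x^3 + 4x^2 + 4x). Hence a·b ≡ x^3 + 4x^2 + 4x (mod f). (F_5[x]/(f) is a field with 5^4 = 625 elements since f is irreducible of degree 4.)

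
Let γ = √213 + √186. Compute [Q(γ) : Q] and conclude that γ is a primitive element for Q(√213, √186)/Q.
[Q(γ) : Q] = 4 (equivalently, Q(γ) = Q(√213, √186))

Obviously Q(γ) ⊆ Q(√213, √186), and [Q(√213, √186):Q] = 4 (since 213, 186 are distinct squarefree integers > 1 with 39618 not a perfect square). To show equality we compute the minimal polynomial of γ. From γ = √213 + √186: γ^2 = 213 + 2√(39618) + 186 = 399 + 2√(39618), so γ^2 - 399 = 2√(39618); squaring, (γ^2 - 399)^2 = 4·39618, i.e. γ^4 - 798γ^2 + 159201 - 158472 = 0, i.e. γ^4 - 798γ^2 + 729 = 0. So γ is a root of x^4 - 798x^2 + 729. This polynomial is irreducible over Q: it has no rational root (each ±√213 ± √186 is irrational), and any factorization into two quadratics over Q would force √(39618) ∈ Q (pairing opposite roots) or √213, √186 ∈ Q (other pairings), all impossible. Hence [Q(γ):Q] = 4 = [Q(√213, √186):Q], so Q(γ) = Q(√213, √186).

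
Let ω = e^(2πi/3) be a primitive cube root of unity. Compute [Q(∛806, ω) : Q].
[Q(∛806, ω) : Q] = 6

[Q(∛806):Q] = 3 (min poly x^3 - 806, irreducible since 806 is not a perfect cube). [Q(ω):Q] = 2 (min poly x^2 + x + 1). Since Q(∛806) ⊂ R and ω ∉ R, we have ω ∉ Q(∛806), so x^2 + x + 1 remains irreducible over Q(∛806) and [Q(∛806, ω) : Q(∛806)] = 2. By the tower law, [Q(∛806, ω) : Q] = 3 · 2 = 6. (In fact Q(∛806, ω) is the splitting field of x^3 - 806 over Q.)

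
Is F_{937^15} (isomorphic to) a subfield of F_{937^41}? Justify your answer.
No: F_{937^15} is not a subfield of F_{937^41}

F_{p^m} embeds in F_{p^n} iff m | n. Here 15 ∤ 41 (since 41 = 2·15 + 11 with remainder 11 ≠ 0), so F_{937^15} is not a subfield of F_{937^41}. Equivalently: if it were, the tower law would give 15 = [F_{937^15}:F_937] dividing [F_{937^41}:F_937] = 41, contradiction.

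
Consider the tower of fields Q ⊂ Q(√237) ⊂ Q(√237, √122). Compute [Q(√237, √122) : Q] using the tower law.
[Q(√237, √122) : Q] = 4

[Q(√237):Q] = 2 (min poly x^2 - 237, irreducible since 237 is squarefree > 1). For the top step, suppose √122 ∈ Q(√237), say √122 = c + d√237 with c, d ∈ Q. Squaring: 122 = c^2 + 237d^2 + 2cd√237. Since √237 ∉ Q this forces 2cd = 0. If d = 0 then √122 = c ∈ Q, contradicting 122 squarefree > 1. If c = 0 then 122 = 237d^2, so 237·122 = (237d)^2 is a perfect square in Q — but 237·122 = 28914 is not a perfect square (since 237 and 122 are distinct squarefree integers). Contradiction. Hence √122 ∉ Q(√237), so x^2 - 122 stays irreducible over Q(√237) and [Q(√237, √122) : Q(√237)] = 2. By the tower law, [Q(√237, √122) : Q] = 2 · 2 = 4.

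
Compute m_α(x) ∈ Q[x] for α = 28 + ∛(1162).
m_α(x) = x^3 - 84x^2 + 2352x - 23114

Set β = α - 28 = ∛(1162), so β^3 = 1162. Then (α - 28)^3 - 1162 = 0, i.e. α is a root of g(x) = (x - 28)^3 - 1162 = x^3 - 84x^2 + 2352x - 23114. Since g(x) = h(x - 28) where h(x) = x^3 - 1162, and h is irreducible over Q (because 1162 is not a perfect cube, so h has no rational root, and a monic cubic with no rational root is irreducible), g is also irreducible (irreducibility is preserved under the substitution x → x - 28). Hence m_α(x) = x^3 - 84x^2 + 2352x - 23114.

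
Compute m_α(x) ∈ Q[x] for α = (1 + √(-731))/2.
m_α(x) = x^2 - x + 183

From 2α - 1 = √(-731), squaring gives (2α - 1)^2 = -731, i.e. 4α^2 - 4α + 1 = -731, so α^2 - α + (1 + 731)/4 = 0. Since -731 ≡ 1 (mod 4), (1 + 731)/4 = 183 ∈ Z. The polynomial x^2 - x + 183 has discriminant 1 - 4·(183) = -731, which is not a perfect square in Q (d = -731 is squarefree and ≠ 1), so x^2 - x + 183 is irreducible over Q. It is the minimal polynomial of α.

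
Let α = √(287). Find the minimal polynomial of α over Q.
m_α(x) = x^2 - 287

α satisfies α^2 - 287 = 0, so x^2 - 287 annihilates α. Since d = 287 is squarefree and ≠ 1, it is not a perfect square in Q, so x^2 - 287 has no rational root and is therefore irreducible over Q (a degree-2 polynomial over a field is irreducible iff it has no root). Hence m_α(x) = x^2 - 287.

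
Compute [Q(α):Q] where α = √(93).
[Q(α):Q] = 2

[Q(α):Q] equals the degree of the minimal polynomial of α. Here α^2 = 93 and x^2 - 93 is irreducible (d = 93 is squarefree, ≠ 1, hence not a square), so deg(m_α) = 2. Thus [Q(α):Q] = 2.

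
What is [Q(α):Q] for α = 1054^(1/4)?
[Q(α):Q] = 4

α is a root of x^4 - 1054. By Eisenstein's criterion at the prime p = 2 (which divides the constant term 1054 but p^2 = 4 does not, since 1054 is squarefree), x^4 - 1054 is irreducible over Q. Hence [Q(α):Q] = 4.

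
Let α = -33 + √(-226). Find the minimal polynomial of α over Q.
m_α(x) = x^2 + 66x + 1315

From α + 33 = √(-226), squaring gives (α + 33)^2 = -226, i.e. α^2 + 66α + 1089 = -226, so α^2 + 66α + 1315 = 0. The discriminant of x^2 + 66x + 1315 is (66)^2 - 4·(1315) = 4356 - 5260 = -904, and 4·(-226) is not a perfect square in Q since -226 is squarefree and ≠ 1. Hence x^2 + 66x + 1315 is irreducible over Q and is the minimal polynomial of α.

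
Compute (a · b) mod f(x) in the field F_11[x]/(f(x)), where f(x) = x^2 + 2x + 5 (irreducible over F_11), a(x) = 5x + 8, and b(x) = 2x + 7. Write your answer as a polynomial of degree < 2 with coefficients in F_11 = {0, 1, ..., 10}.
a · b ≡ 9x + 6 (mod f(x))

Multiply in F_11[x]: a(x)·b(x) = (5x + 8)·(2x + 7) = 10x^2 + 7x + 1. This has degree ≥ 2, so divide by f(x) over F_11: 10x^2 + 7x + 1 = (10)·(x^2 + 2x + 5) + (9x + 6). Hence a·b ≡ 9x + 6 (mod f). (F_11[x]/(f) is a field with 11^2 = 121 elements since f is irreducible of degree 2.)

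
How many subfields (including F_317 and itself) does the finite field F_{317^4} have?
F_{317^4} has 3 subfields

The subfields of F_{p^n} are exactly the fields F_{p^d} for d | n (each is the fixed field of the unique index-d subgroup of Gal(F_{p^n}/F_p) ≅ Z/nZ). The divisors of n = 4 are {1, 2, 4}, giving 3 subfields: F_{317^1}, F_{317^2}, F_{317^4}.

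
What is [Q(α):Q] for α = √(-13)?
[Q(α):Q] = 2

[Q(α):Q] equals the degree of the minimal polynomial of α. Here α^2 = -13 and x^2 + 13 is irreducible (d = -13 is squarefree, ≠ 1, hence not a square), so deg(m_α) = 2. Thus [Q(α):Q] = 2.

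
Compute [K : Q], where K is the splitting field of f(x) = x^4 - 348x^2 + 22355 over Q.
[K : Q] = 4

Solving the quadratic in x^2: x^2 = (348 ± √(348^2 - 4·22355))/2 = (348 ± √31684)/2 = (348 ± 178)/2, giving x^2 = 263 or x^2 = 85. So f(x) = (x^2 - 263)(x^2 - 85) and the roots of f are ±√263, ±√85. Hence the splitting field is K = Q(√263, √85). Since 263 and 85 are distinct squarefree integers > 1, their product 22355 is not a perfect square, so √85 ∉ Q(√263). By the tower law [K:Q] = [Q(√263,√85):Q(√263)] · [Q(√263):Q] = 2 · 2 = 4.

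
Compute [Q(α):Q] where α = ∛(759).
[Q(α):Q] = 3

The minimal polynomial of α is x^3 - 759, irreducible over Q since 759 is not a perfect cube (so x^3 - 759 has no rational root). Hence [Q(α):Q] = deg(m_α) = 3.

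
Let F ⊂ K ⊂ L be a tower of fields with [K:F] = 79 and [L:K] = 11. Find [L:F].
[L:F] = 869

The tower law says that for any tower of field extensions F ⊂ K ⊂ L with finite degrees, [L:F] = [L:K] · [K:F]. Here this gives [L:F] = 11 · 79 = 869.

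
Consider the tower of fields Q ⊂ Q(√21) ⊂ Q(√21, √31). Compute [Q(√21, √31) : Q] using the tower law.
[Q(√21, √31) : Q] = 4

[Q(√21):Q] = 2 (min poly x^2 - 21, irreducible since 21 is squarefree > 1). For the top step, suppose √31 ∈ Q(√21), say √31 = c + d√21 with c, d ∈ Q. Squaring: 31 = c^2 + 21d^2 + 2cd√21. Since √21 ∉ Q this forces 2cd = 0. If d = 0 then √31 = c ∈ Q, contradicting 31 squarefree > 1. If c = 0 then 31 = 21d^2, so 21·31 = (21d)^2 is a perfect square in Q — but 21·31 = 651 is not a perfect square (since 21 and 31 are distinct squarefree integers). Contradiction. Hence √31 ∉ Q(√21), so x^2 - 31 stays irreducible over Q(√21) and [Q(√21, √31) : Q(√21)] = 2. By the tower law, [Q(√21, √31) : Q] = 2 · 2 = 4.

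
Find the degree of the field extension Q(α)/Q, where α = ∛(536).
[Q(α):Q] = 3

The minimal polynomial of α is x^3 - 536, irreducible over Q since 536 is not a perfect cube (so x^3 - 536 has no rational root). Hence [Q(α):Q] = deg(m_α) = 3.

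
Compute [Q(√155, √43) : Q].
[Q(√155, √43) : Q] = 4

[Q(√155):Q] = 2 (min poly x^2 - 155, irreducible since 155 is squarefree > 1). For the top step, suppose √43 ∈ Q(√155), say √43 = c + d√155 with c, d ∈ Q. Squaring: 43 = c^2 + 155d^2 + 2cd√155. Since √155 ∉ Q this forces 2cd = 0. If d = 0 then √43 = c ∈ Q, contradicting 43 squarefree > 1. If c = 0 then 43 = 155d^2, so 155·43 = (155d)^2 is a perfect square in Q — but 155·43 = 6665 is not a perfect square (since 155 and 43 are distinct squarefree integers). Contradiction. Hence √43 ∉ Q(√155), so x^2 - 43 stays irreducible over Q(√155) and [Q(√155, √43) : Q(√155)] = 2. By the tower law, [Q(√155, √43) : Q] = 2 · 2 = 4.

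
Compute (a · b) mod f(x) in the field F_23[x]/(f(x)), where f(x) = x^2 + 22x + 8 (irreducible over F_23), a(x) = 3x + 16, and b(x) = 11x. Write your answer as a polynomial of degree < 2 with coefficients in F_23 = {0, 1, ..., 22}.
a · b ≡ 2x + 12 (mod f(x))

Multiply in F_23[x]: a(x)·b(x) = (3x + 16)·(11x) = 10x^2 + 15x. This has degree ≥ 2, so divide by f(x) over F_23: 10x^2 + 15x = (10)·(x^2 + 22x + 8) + (2x + 12). Hence a·b ≡ 2x + 12 (mod f). (F_23[x]/(f) is a field with 23^2 = 529 elements since f is irreducible of degree 2.)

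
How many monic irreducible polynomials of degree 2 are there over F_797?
There are 317206 monic irreducible polynomials of degree 2 over F_797

Each element of F_{797^2} that lies in no proper subfield is a root of exactly one monic irreducible of degree 2 over F_797, and each such polynomial has 2 distinct roots in F_{797^2}. By Möbius inversion the count is N_797(2) = (1/2) Σ_{d|2} μ(2/d) · 797^d = (1/2)(μ(2)·797^1 + μ(1)·797^2) = 634412/2 = 317206.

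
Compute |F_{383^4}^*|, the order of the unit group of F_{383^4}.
|F_{383^4}^*| = 21517662720

F_{383^4} has 383^4 = 21517662721 elements; its multiplicative group consists of all nonzero elements, so |F_{383^4}^*| = 21517662721 - 1 = 21517662720. (It is cyclic since any finite subgroup of the multiplicative group of a field is cyclic.)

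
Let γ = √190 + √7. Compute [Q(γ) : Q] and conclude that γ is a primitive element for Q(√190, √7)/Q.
[Q(γ) : Q] = 4 (equivalently, Q(γ) = Q(√190, √7))

Obviously Q(γ) ⊆ Q(√190, √7), and [Q(√190, √7):Q] = 4 (since 190, 7 are distinct squarefree integers > 1 with 1330 not a perfect square). To show equality we compute the minimal polynomial of γ. From γ = √190 + √7: γ^2 = 190 + 2√(1330) + 7 = 197 + 2√(1330), so γ^2 - 197 = 2√(1330); squaring, (γ^2 - 197)^2 = 4·1330, i.e. γ^4 - 394γ^2 + 38809 - 5320 = 0, i.e. γ^4 - 394γ^2 + 33489 = 0. So γ is a root of x^4 - 394x^2 + 33489. This polynomial is irreducible over Q: it has no rational root (each ±√190 ± √7 is irrational), and any factorization into two quadratics over Q would force √(1330) ∈ Q (pairing opposite roots) or √190, √7 ∈ Q (other pairings), all impossible. Hence [Q(γ):Q] = 4 = [Q(√190, √7):Q], so Q(γ) = Q(√190, √7).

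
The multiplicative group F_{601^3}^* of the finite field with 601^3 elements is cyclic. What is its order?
|F_{601^3}^*| = 217081800

F_{601^3} has 601^3 = 217081801 elements; its multiplicative group consists of all nonzero elements, so |F_{601^3}^*| = 217081801 - 1 = 217081800. (It is cyclic since any finite subgroup of the multiplicative group of a field is cyclic.)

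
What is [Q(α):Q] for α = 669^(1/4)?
[Q(α):Q] = 4

α is a root of x^4 - 669. By Eisenstein's criterion at the prime p = 3 (which divides the constant term 669 but p^2 = 9 does not, since 669 is squarefree), x^4 - 669 is irreducible over Q. Hence [Q(α):Q] = 4.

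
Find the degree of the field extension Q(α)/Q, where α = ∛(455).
[Q(α):Q] = 3

The minimal polynomial of α is x^3 - 455, irreducible over Q since 455 is not a perfect cube (so x^3 - 455 has no rational root). Hence [Q(α):Q] = deg(m_α) = 3.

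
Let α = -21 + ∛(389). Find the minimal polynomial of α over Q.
m_α(x) = x^3 + 63x^2 + 1323x + 8872

Set β = α + 21 = ∛(389), so β^3 = 389. Then (α + 21)^3 - 389 = 0, i.e. α is a root of g(x) = (x + 21)^3 - 389 = x^3 + 63x^2 + 1323x + 8872. Since g(x) = h(x + 21) where h(x) = x^3 - 389, and h is irreducible over Q (because 389 is not a perfect cube, so h has no rational root, and a monic cubic with no rational root is irreducible), g is also irreducible (irreducibility is preserved under the substitution x → x + 21). Hence m_α(x) = x^3 + 63x^2 + 1323x + 8872.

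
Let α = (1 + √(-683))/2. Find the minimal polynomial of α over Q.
m_α(x) = x^2 - x + 171

From 2α - 1 = √(-683), squaring gives (2α - 1)^2 = -683, i.e. 4α^2 - 4α + 1 = -683, so α^2 - α + (1 + 683)/4 = 0. Since -683 ≡ 1 (mod 4), (1 + 683)/4 = 171 ∈ Z. The polynomial x^2 - x + 171 has discriminant 1 - 4·(171) = -683, which is not a perfect square in Q (d = -683 is squarefree and ≠ 1), so x^2 - x + 171 is irreducible over Q. It is the minimal polynomial of α.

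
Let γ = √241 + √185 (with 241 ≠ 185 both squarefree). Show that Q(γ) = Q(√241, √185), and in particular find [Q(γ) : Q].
[Q(γ) : Q] = 4 (equivalently, Q(γ) = Q(√241, √185))

Obviously Q(γ) ⊆ Q(√241, √185), and [Q(√241, √185):Q] = 4 (since 241, 185 are distinct squarefree integers > 1 with 44585 not a perfect square). To show equality we compute the minimal polynomial of γ. From γ = √241 + √185: γ^2 = 241 + 2√(44585) + 185 = 426 + 2√(44585), so γ^2 - 426 = 2√(44585); squaring, (γ^2 - 426)^2 = 4·44585, i.e. γ^4 - 852γ^2 + 181476 - 178340 = 0, i.e. γ^4 - 852γ^2 + 3136 = 0. So γ is a root of x^4 - 852x^2 + 3136. This polynomial is irreducible over Q: it has no rational root (each ±√241 ± √185 is irrational), and any factorization into two quadratics over Q would force √(44585) ∈ Q (pairing opposite roots) or √241, √185 ∈ Q (other pairings), all impossible. Hence [Q(γ):Q] = 4 = [Q(√241, √185):Q], so Q(γ) = Q(√241, √185).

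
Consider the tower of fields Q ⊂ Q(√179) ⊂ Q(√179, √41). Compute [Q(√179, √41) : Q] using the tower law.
[Q(√179, √41) : Q] = 4

[Q(√179):Q] = 2 (min poly x^2 - 179, irreducible since 179 is squarefree > 1). For the top step, suppose √41 ∈ Q(√179), say √41 = c + d√179 with c, d ∈ Q. Squaring: 41 = c^2 + 179d^2 + 2cd√179. Since √179 ∉ Q this forces 2cd = 0. If d = 0 then √41 = c ∈ Q, contradicting 41 squarefree > 1. If c = 0 then 41 = 179d^2, so 179·41 = (179d)^2 is a perfect square in Q — but 179·41 = 7339 is not a perfect square (since 179 and 41 are distinct squarefree integers). Contradiction. Hence √41 ∉ Q(√179), so x^2 - 41 stays irreducible over Q(√179) and [Q(√179, √41) : Q(√179)] = 2. By the tower law, [Q(√179, √41) : Q] = 2 · 2 = 4.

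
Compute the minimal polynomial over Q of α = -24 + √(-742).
m_α(x) = x^2 + 48x + 1318

From α + 24 = √(-742), squaring gives (α + 24)^2 = -742, i.e. α^2 + 48α + 576 = -742, so α^2 + 48α + 1318 = 0. The discriminant of x^2 + 48x + 1318 is (48)^2 - 4·(1318) = 2304 - 5272 = -2968, and 4·(-742) is not a perfect square in Q since -742 is squarefree and ≠ 1. Hence x^2 + 48x + 1318 is irreducible over Q and is the minimal polynomial of α.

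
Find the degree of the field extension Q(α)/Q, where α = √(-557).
[Q(α):Q] = 2

[Q(α):Q] equals the degree of the minimal polynomial of α. Here α^2 = -557 and x^2 + 557 is irreducible (d = -557 is squarefree, ≠ 1, hence not a square), so deg(m_α) = 2. Thus [Q(α):Q] = 2.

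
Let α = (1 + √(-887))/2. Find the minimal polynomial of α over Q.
m_α(x) = x^2 - x + 222

From 2α - 1 = √(-887), squaring gives (2α - 1)^2 = -887, i.e. 4α^2 - 4α + 1 = -887, so α^2 - α + (1 + 887)/4 = 0. Since -887 ≡ 1 (mod 4), (1 + 887)/4 = 222 ∈ Z. The polynomial x^2 - x + 222 has discriminant 1 - 4·(222) = -887, which is not a perfect square in Q (d = -887 is squarefree and ≠ 1), so x^2 - x + 222 is irreducible over Q. It is the minimal polynomial of α.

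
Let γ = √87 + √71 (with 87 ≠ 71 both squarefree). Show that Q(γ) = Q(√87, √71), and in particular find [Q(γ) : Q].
[Q(γ) : Q] = 4 (equivalently, Q(γ) = Q(√87, √71))

Obviously Q(γ) ⊆ Q(√87, √71), and [Q(√87, √71):Q] = 4 (since 87, 71 are distinct squarefree integers > 1 with 6177 not a perfect square). To show equality we compute the minimal polynomial of γ. From γ = √87 + √71: γ^2 = 87 + 2√(6177) + 71 = 158 + 2√(6177), so γ^2 - 158 = 2√(6177); squaring, (γ^2 - 158)^2 = 4·6177, i.e. γ^4 - 316γ^2 + 24964 - 24708 = 0, i.e. γ^4 - 316γ^2 + 256 = 0. So γ is a root of x^4 - 316x^2 + 256. This polynomial is irreducible over Q: it has no rational root (each ±√87 ± √71 is irrational), and any factorization into two quadratics over Q would force √(6177) ∈ Q (pairing opposite roots) or √87, √71 ∈ Q (other pairings), all impossible. Hence [Q(γ):Q] = 4 = [Q(√87, √71):Q], so Q(γ) = Q(√87, √71).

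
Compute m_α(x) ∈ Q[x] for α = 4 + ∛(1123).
m_α(x) = x^3 - 12x^2 + 48x - 1187

Set β = α - 4 = ∛(1123), so β^3 = 1123. Then (α - 4)^3 - 1123 = 0, i.e. α is a root of g(x) = (x - 4)^3 - 1123 = x^3 - 12x^2 + 48x - 1187. Since g(x) = h(x - 4) where h(x) = x^3 - 1123, and h is irreducible over Q (because 1123 is not a perfect cube, so h has no rational root, and a monic cubic with no rational root is irreducible), g is also irreducible (irreducibility is preserved under the substitution x → x - 4). Hence m_α(x) = x^3 - 12x^2 + 48x - 1187.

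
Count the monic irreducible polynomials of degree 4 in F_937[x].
There are 192707171748 monic irreducible polynomials of degree 4 over F_937

Each element of F_{937^4} that lies in no proper subfield is a root of exactly one monic irreducible of degree 4 over F_937, and each such polynomial has 4 distinct roots in F_{937^4}. By Möbius inversion the count is N_937(4) = (1/4) Σ_{d|4} μ(4/d) · 937^d = (1/4)(μ(4)·937^1 + μ(2)·937^2 + μ(1)·937^4) = 770828686992/4 = 192707171748.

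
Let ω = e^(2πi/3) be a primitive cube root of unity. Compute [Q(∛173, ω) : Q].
[Q(∛173, ω) : Q] = 6

[Q(∛173):Q] = 3 (min poly x^3 - 173, irreducible since 173 is not a perfect cube). [Q(ω):Q] = 2 (min poly x^2 + x + 1). Since Q(∛173) ⊂ R and ω ∉ R, we have ω ∉ Q(∛173), so x^2 + x + 1 remains irreducible over Q(∛173) and [Q(∛173, ω) : Q(∛173)] = 2. By the tower law, [Q(∛173, ω) : Q] = 3 · 2 = 6. (In fact Q(∛173, ω) is the splitting field of x^3 - 173 over Q.)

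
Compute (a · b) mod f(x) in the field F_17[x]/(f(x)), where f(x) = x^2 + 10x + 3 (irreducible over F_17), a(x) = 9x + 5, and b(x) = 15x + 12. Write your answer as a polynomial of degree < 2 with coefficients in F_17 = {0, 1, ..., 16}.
a · b ≡ 6x + 12 (mod f(x))

Multiply in F_17[x]: a(x)·b(x) = (9x + 5)·(15x + 12) = 16x^2 + 13x + 9. This has degree ≥ 2, so divide by f(x) over F_17: 16x^2 + 13x + 9 = (16)·(x^2 + 10x + 3) + (6x + 12). Hence a·b ≡ 6x + 12 (mod f). (F_17[x]/(f) is a field with 17^2 = 289 elements since f is irreducible of degree 2.)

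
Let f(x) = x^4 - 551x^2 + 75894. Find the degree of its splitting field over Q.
[K : Q] = 4

Solving the quadratic in x^2: x^2 = (551 ± √(551^2 - 4·75894))/2 = (551 ± √25)/2 = (551 ± 5)/2, giving x^2 = 278 or x^2 = 273. So f(x) = (x^2 - 278)(x^2 - 273) and the roots of f are ±√278, ±√273. Hence the splitting field is K = Q(√278, √273). Since 278 and 273 are distinct squarefree integers > 1, their product 75894 is not a perfect square, so √273 ∉ Q(√278). By the tower law [K:Q] = [Q(√278,√273):Q(√278)] · [Q(√278):Q] = 2 · 2 = 4.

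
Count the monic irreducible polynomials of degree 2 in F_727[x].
There are 263901 monic irreducible polynomials of degree 2 over F_727

Each element of F_{727^2} that lies in no proper subfield is a root of exactly one monic irreducible of degree 2 over F_727, and each such polynomial has 2 distinct roots in F_{727^2}. By Möbius inversion the count is N_727(2) = (1/2) Σ_{d|2} μ(2/d) · 727^d = (1/2)(μ(2)·727^1 + μ(1)·727^2) = 527802/2 = 263901.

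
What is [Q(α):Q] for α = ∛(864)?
[Q(α):Q] = 3

The minimal polynomial of α is x^3 - 864, irreducible over Q since 864 is not a perfect cube (so x^3 - 864 has no rational root). Hence [Q(α):Q] = deg(m_α) = 3.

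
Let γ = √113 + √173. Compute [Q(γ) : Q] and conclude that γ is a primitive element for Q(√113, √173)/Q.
[Q(γ) : Q] = 4 (equivalently, Q(γ) = Q(√113, √173))

Obviously Q(γ) ⊆ Q(√113, √173), and [Q(√113, √173):Q] = 4 (since 113, 173 are distinct squarefree integers > 1 with 19549 not a perfect square). To show equality we compute the minimal polynomial of γ. From γ = √113 + √173: γ^2 = 113 + 2√(19549) + 173 = 286 + 2√(19549), so γ^2 - 286 = 2√(19549); squaring, (γ^2 - 286)^2 = 4·19549, i.e. γ^4 - 572γ^2 + 81796 - 78196 = 0, i.e. γ^4 - 572γ^2 + 3600 = 0. So γ is a root of x^4 - 572x^2 + 3600. This polynomial is irreducible over Q: it has no rational root (each ±√113 ± √173 is irrational), and any factorization into two quadratics over Q would force √(19549) ∈ Q (pairing opposite roots) or √113, √173 ∈ Q (other pairings), all impossible. Hence [Q(γ):Q] = 4 = [Q(√113, √173):Q], so Q(γ) = Q(√113, √173).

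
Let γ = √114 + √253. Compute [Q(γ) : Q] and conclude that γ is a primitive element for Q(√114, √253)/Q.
[Q(γ) : Q] = 4 (equivalently, Q(γ) = Q(√114, √253))

Obviously Q(γ) ⊆ Q(√114, √253), and [Q(√114, √253):Q] = 4 (since 114, 253 are distinct squarefree integers > 1 with 28842 not a perfect square). To show equality we compute the minimal polynomial of γ. From γ = √114 + √253: γ^2 = 114 + 2√(28842) + 253 = 367 + 2√(28842), so γ^2 - 367 = 2√(28842); squaring, (γ^2 - 367)^2 = 4·28842, i.e. γ^4 - 734γ^2 + 134689 - 115368 = 0, i.e. γ^4 - 734γ^2 + 19321 = 0. So γ is a root of x^4 - 734x^2 + 19321. This polynomial is irreducible over Q: it has no rational root (each ±√114 ± √253 is irrational), and any factorization into two quadratics over Q would force √(28842) ∈ Q (pairing opposite roots) or √114, √253 ∈ Q (other pairings), all impossible. Hence [Q(γ):Q] = 4 = [Q(√114, √253):Q], so Q(γ) = Q(√114, √253).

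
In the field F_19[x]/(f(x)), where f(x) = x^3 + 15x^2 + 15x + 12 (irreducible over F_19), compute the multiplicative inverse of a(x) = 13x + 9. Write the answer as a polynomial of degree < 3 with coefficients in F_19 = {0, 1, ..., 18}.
a(x)^(-1) ≡ 11x^2 + x + 5 (mod f(x))

Since f is irreducible over F_19, F_19[x]/(f) is a field and a(x) ≠ 0 has an inverse. Apply the extended Euclidean algorithm to f(x) and a(x) in F_19[x]: f(x) = (3x^2 + 2x + 10)·a(x) + (17). The last nonzero remainder is the constant 17 = gcd(f, a) in F_19. Back-substituting through the division chain expresses 17 = s(x)·a(x) + t(x)·f(x) with s(x) ≡ 16x^2 + 17x + 9 (mod f), so (16x^2 + 17x + 9)·a(x) ≡ 17 (mod f). Multiplying by 17^(-1) ≡ 9 in F_19 gives a(x)^(-1) ≡ 9·(16x^2 + 17x + 9) ≡ 11x^2 + x + 5 (mod f). Check: (13x + 9)·(11x^2 + x + 5) = 10x^3 + 17x^2 + 17x + 7 ≡ 1 (mod x^3 + 15x^2 + 15x + 12).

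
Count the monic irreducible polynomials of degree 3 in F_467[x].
There are 33949032 monic irreducible polynomials of degree 3 over F_467

Each element of F_{467^3} that lies in no proper subfield is a root of exactly one monic irreducible of degree 3 over F_467, and each such polynomial has 3 distinct roots in F_{467^3}. By Möbius inversion the count is N_467(3) = (1/3) Σ_{d|3} μ(3/d) · 467^d = (1/3)(μ(3)·467^1 + μ(1)·467^3) = 101847096/3 = 33949032.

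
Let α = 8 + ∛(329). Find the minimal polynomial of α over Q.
m_α(x) = x^3 - 24x^2 + 192x - 841

Set β = α - 8 = ∛(329), so β^3 = 329. Then (α - 8)^3 - 329 = 0, i.e. α is a root of g(x) = (x - 8)^3 - 329 = x^3 - 24x^2 + 192x - 841. Since g(x) = h(x - 8) where h(x) = x^3 - 329, and h is irreducible over Q (because 329 is not a perfect cube, so h has no rational root, and a monic cubic with no rational root is irreducible), g is also irreducible (irreducibility is preserved under the substitution x → x - 8). Hence m_α(x) = x^3 - 24x^2 + 192x - 841.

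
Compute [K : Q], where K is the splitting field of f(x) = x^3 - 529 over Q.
[K : Q] = 6

The roots of x^3 - 529 are ∛529, ω∛529, ω^2∛529 where ω = e^(2πi/3) is a primitive cube root of unity, so K = Q(∛529, ω). Now [Q(∛529):Q] = 3 (since 529 is not a perfect cube, x^3 - 529 is irreducible) and [Q(ω):Q] = 2. Both 2 and 3 divide [K:Q], and [K:Q] ≤ 3·2 = 6, so [K:Q] = 6. (Equivalently: Q(∛529) ⊂ R but ω ∉ R, so [K : Q(∛529)] = 2.)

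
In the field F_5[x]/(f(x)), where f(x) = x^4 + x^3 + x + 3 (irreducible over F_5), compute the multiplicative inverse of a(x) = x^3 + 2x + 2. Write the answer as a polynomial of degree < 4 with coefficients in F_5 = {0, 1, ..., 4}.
a(x)^(-1) ≡ 4x^3 + 4x^2 + 2x + 3 (mod f(x))

Since f is irreducible over F_5, F_5[x]/(f) is a field and a(x) ≠ 0 has an inverse. Apply the extended Euclidean algorithm to f(x) and a(x) in F_5[x]: f(x) = (x + 1)·a(x) + (3x^2 + 2x + 1);  a(x) = (2x + 2)·(3x^2 + 2x + 1) + (x);  (3x^2 + 2x + 1) = (3x + 2)·(x) + (1). The last nonzero remainder is the constant 1 = gcd(f, a) in F_5. Back-substituting through the division chain expresses 1 = s(x)·a(x) + t(x)·f(x) with s(x) ≡ 4x^3 + 4x^2 + 2x + 3 (mod f), so a(x)^(-1) ≡ s(x) = 4x^3 + 4x^2 + 2x + 3 (mod f). Check: (x^3 + 2x + 2)·(4x^3 + 4x^2 + 2x + 3) = 4x^6 + 4x^5 + 4x^3 + 2x^2 + 1 ≡ 1 (mod x^4 + x^3 + x + 3).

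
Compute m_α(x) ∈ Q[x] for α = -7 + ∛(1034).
m_α(x) = x^3 + 21x^2 + 147x - 691

Set β = α + 7 = ∛(1034), so β^3 = 1034. Then (α + 7)^3 - 1034 = 0, i.e. α is a root of g(x) = (x + 7)^3 - 1034 = x^3 + 21x^2 + 147x - 691. Since g(x) = h(x + 7) where h(x) = x^3 - 1034, and h is irreducible over Q (because 1034 is not a perfect cube, so h has no rational root, and a monic cubic with no rational root is irreducible), g is also irreducible (irreducibility is preserved under the substitution x → x + 7). Hence m_α(x) = x^3 + 21x^2 + 147x - 691.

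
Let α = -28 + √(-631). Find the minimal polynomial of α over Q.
m_α(x) = x^2 + 56x + 1415

From α + 28 = √(-631), squaring gives (α + 28)^2 = -631, i.e. α^2 + 56α + 784 = -631, so α^2 + 56α + 1415 = 0. The discriminant of x^2 + 56x + 1415 is (56)^2 - 4·(1415) = 3136 - 5660 = -2524, and 4·(-631) is not a perfect square in Q since -631 is squarefree and ≠ 1. Hence x^2 + 56x + 1415 is irreducible over Q and is the minimal polynomial of α.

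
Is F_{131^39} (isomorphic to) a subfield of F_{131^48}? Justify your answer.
No: F_{131^39} is not a subfield of F_{131^48}

F_{p^m} embeds in F_{p^n} iff m | n. Here 39 ∤ 48 (since 48 = 1·39 + 9 with remainder 9 ≠ 0), so F_{131^39} is not a subfield of F_{131^48}. Equivalently: if it were, the tower law would give 39 = [F_{131^39}:F_131] dividing [F_{131^48}:F_131] = 48, contradiction.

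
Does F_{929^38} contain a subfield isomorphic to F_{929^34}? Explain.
No: F_{929^34} is not a subfield of F_{929^38}

F_{p^m} embeds in F_{p^n} iff m | n. Here 34 ∤ 38 (since 38 = 1·34 + 4 with remainder 4 ≠ 0), so F_{929^34} is not a subfield of F_{929^38}. Equivalently: if it were, the tower law would give 34 = [F_{929^34}:F_929] dividing [F_{929^38}:F_929] = 38, contradiction.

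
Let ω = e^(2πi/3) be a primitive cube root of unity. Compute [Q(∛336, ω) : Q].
[Q(∛336, ω) : Q] = 6

[Q(∛336):Q] = 3 (min poly x^3 - 336, irreducible since 336 is not a perfect cube). [Q(ω):Q] = 2 (min poly x^2 + x + 1). Since Q(∛336) ⊂ R and ω ∉ R, we have ω ∉ Q(∛336), so x^2 + x + 1 remains irreducible over Q(∛336) and [Q(∛336, ω) : Q(∛336)] = 2. By the tower law, [Q(∛336, ω) : Q] = 3 · 2 = 6. (In fact Q(∛336, ω) is the splitting field of x^3 - 336 over Q.)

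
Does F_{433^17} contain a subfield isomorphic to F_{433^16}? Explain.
No: F_{433^16} is not a subfield of F_{433^17}

F_{p^m} embeds in F_{p^n} iff m | n. Here 16 ∤ 17 (since 17 = 1·16 + 1 with remainder 1 ≠ 0), so F_{433^16} is not a subfield of F_{433^17}. Equivalently: if it were, the tower law would give 16 = [F_{433^16}:F_433] dividing [F_{433^17}:F_433] = 17, contradiction.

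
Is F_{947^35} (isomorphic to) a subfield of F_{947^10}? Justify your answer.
No: F_{947^35} is not a subfield of F_{947^10}

F_{p^m} embeds in F_{p^n} iff m | n. Here 35 ∤ 10 (since 10 = 0·35 + 10 with remainder 10 ≠ 0), so F_{947^35} is not a subfield of F_{947^10}. Equivalently: if it were, the tower law would give 35 = [F_{947^35}:F_947] dividing [F_{947^10}:F_947] = 10, contradiction.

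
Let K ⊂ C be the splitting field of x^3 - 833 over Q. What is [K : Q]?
[K : Q] = 6

The roots of x^3 - 833 are ∛833, ω∛833, ω^2∛833 where ω = e^(2πi/3) is a primitive cube root of unity, so K = Q(∛833, ω). Now [Q(∛833):Q] = 3 (since 833 is not a perfect cube, x^3 - 833 is irreducible) and [Q(ω):Q] = 2. Both 2 and 3 divide [K:Q], and [K:Q] ≤ 3·2 = 6, so [K:Q] = 6. (Equivalently: Q(∛833) ⊂ R but ω ∉ R, so [K : Q(∛833)] = 2.)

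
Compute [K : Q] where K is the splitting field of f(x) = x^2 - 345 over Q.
[K : Q] = 2

f(x) = x^2 - 345 factors as (x - √345)(x + √345). The splitting field is K = Q(√345). Since 345 is squarefree and > 1, it is not a perfect square, so x^2 - 345 is irreducible over Q and [Q(√345) : Q] = 2. Hence [K : Q] = 2.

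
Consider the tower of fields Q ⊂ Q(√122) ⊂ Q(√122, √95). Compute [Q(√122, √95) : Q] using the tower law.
[Q(√122, √95) : Q] = 4

[Q(√122):Q] = 2 (min poly x^2 - 122, irreducible since 122 is squarefree > 1). For the top step, suppose √95 ∈ Q(√122), say √95 = c + d√122 with c, d ∈ Q. Squaring: 95 = c^2 + 122d^2 + 2cd√122. Since √122 ∉ Q this forces 2cd = 0. If d = 0 then √95 = c ∈ Q, contradicting 95 squarefree > 1. If c = 0 then 95 = 122d^2, so 122·95 = (122d)^2 is a perfect square in Q — but 122·95 = 11590 is not a perfect square (since 122 and 95 are distinct squarefree integers). Contradiction. Hence √95 ∉ Q(√122), so x^2 - 95 stays irreducible over Q(√122) and [Q(√122, √95) : Q(√122)] = 2. By the tower law, [Q(√122, √95) : Q] = 2 · 2 = 4.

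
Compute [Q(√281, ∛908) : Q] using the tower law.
[Q(√281, ∛908) : Q] = 6

Let L = Q(√281, ∛908). Since Q(√281) ⊂ L and [Q(√281):Q] = 2, the tower law gives 2 | [L:Q]. Likewise Q(∛908) ⊂ L with [Q(∛908):Q] = 3 (because 908 is not a perfect cube), so 3 | [L:Q]. As gcd(2,3) = 1, [L:Q] is divisible by 6. Conversely L is generated over Q by √281 and ∛908, so [L:Q] ≤ 2·3 = 6. Therefore [Q(√281, ∛908) : Q] = 6.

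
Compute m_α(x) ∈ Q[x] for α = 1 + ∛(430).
m_α(x) = x^3 - 3x^2 + 3x - 431

Set β = α - 1 = ∛(430), so β^3 = 430. Then (α - 1)^3 - 430 = 0, i.e. α is a root of g(x) = (x - 1)^3 - 430 = x^3 - 3x^2 + 3x - 431. Since g(x) = h(x - 1) where h(x) = x^3 - 430, and h is irreducible over Q (because 430 is not a perfect cube, so h has no rational root, and a monic cubic with no rational root is irreducible), g is also irreducible (irreducibility is preserved under the substitution x → x - 1). Hence m_α(x) = x^3 - 3x^2 + 3x - 431.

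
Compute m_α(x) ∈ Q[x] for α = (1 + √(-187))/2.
m_α(x) = x^2 - x + 47

From 2α - 1 = √(-187), squaring gives (2α - 1)^2 = -187, i.e. 4α^2 - 4α + 1 = -187, so α^2 - α + (1 + 187)/4 = 0. Since -187 ≡ 1 (mod 4), (1 + 187)/4 = 47 ∈ Z. The polynomial x^2 - x + 47 has discriminant 1 - 4·(47) = -187, which is not a perfect square in Q (d = -187 is squarefree and ≠ 1), so x^2 - x + 47 is irreducible over Q. It is the minimal polynomial of α.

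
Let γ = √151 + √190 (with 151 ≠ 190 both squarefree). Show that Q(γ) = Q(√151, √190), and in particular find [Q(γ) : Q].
[Q(γ) : Q] = 4 (equivalently, Q(γ) = Q(√151, √190))

Obviously Q(γ) ⊆ Q(√151, √190), and [Q(√151, √190):Q] = 4 (since 151, 190 are distinct squarefree integers > 1 with 28690 not a perfect square). To show equality we compute the minimal polynomial of γ. From γ = √151 + √190: γ^2 = 151 + 2√(28690) + 190 = 341 + 2√(28690), so γ^2 - 341 = 2√(28690); squaring, (γ^2 - 341)^2 = 4·28690, i.e. γ^4 - 682γ^2 + 116281 - 114760 = 0, i.e. γ^4 - 682γ^2 + 1521 = 0. So γ is a root of x^4 - 682x^2 + 1521. This polynomial is irreducible over Q: it has no rational root (each ±√151 ± √190 is irrational), and any factorization into two quadratics over Q would force √(28690) ∈ Q (pairing opposite roots) or √151, √190 ∈ Q (other pairings), all impossible. Hence [Q(γ):Q] = 4 = [Q(√151, √190):Q], so Q(γ) = Q(√151, √190).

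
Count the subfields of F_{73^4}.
F_{73^4} has 3 subfields

The subfields of F_{p^n} are exactly the fields F_{p^d} for d | n (each is the fixed field of the unique index-d subgroup of Gal(F_{p^n}/F_p) ≅ Z/nZ). The divisors of n = 4 are {1, 2, 4}, giving 3 subfields: F_{73^1}, F_{73^2}, F_{73^4}.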